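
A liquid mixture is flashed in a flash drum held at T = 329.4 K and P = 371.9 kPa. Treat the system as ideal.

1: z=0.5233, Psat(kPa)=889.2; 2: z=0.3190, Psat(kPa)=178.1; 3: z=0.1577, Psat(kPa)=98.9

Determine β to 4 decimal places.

β = 0.5298

Raoult's law: Kᵢ = Pᵢˢᵃᵗ/P = Pᵢˢᵃᵗ/371.9.
  K_1 = 889.2/371.9 = 2.390965, K_2 = 178.1/371.9 = 0.478892, K_3 = 98.9/371.9 = 0.265932
Material balance + equilibrium reduce to Σ zᵢ(Kᵢ−1)/(1+β(Kᵢ−1)) = 0.
Feasibility: ΣzᵢKᵢ = 1.4459, Σzᵢ/Kᵢ = 1.4780 — both > 1, two phases present.
Iterate (Newton) starting at β = 0.51:
  β = 0.5100: g = 0.01438, g' = -0.7243 → β = 0.5299
  β = 0.5299: g = -0.00004, g' = -0.7285 → β = 0.5298
Converged at β = 0.5298.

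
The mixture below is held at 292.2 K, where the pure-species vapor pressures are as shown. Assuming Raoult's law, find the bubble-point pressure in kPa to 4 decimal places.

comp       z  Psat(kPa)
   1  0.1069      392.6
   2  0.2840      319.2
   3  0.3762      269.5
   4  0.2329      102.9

Pbub = 257.9731 kPa

At the bubble point ψ → 0, so ΣzᵢKᵢ = 1 with Kᵢ = Pᵢˢᵃᵗ/P ⇒ P = ΣzᵢPᵢˢᵃᵗ.
P = 0.1069·392.6 + 0.2840·319.2 + 0.3762·269.5 + 0.2329·102.9 = 257.9731 kPa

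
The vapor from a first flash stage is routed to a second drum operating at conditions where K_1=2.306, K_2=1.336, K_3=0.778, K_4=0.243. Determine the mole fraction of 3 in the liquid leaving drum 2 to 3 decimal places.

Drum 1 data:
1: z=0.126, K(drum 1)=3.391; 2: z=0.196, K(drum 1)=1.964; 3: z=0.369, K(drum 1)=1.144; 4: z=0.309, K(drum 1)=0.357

Drum 1:
Let ψ₁ = V/F and solve Σ zᵢ(Kᵢ−1)/(1+ψ₁(Kᵢ−1)) = 0.
Check two-phase: ΣzᵢKᵢ = 1.345 > 1 and Σzᵢ/Kᵢ = 1.325 > 1, so g(0) = 0.345 > 0 and g(1) = -0.325 < 0.
Newton–Raphson from ψ₁ = 0.69:
  ψ₁ = 0.690: g = -0.0816, g' = -0.587 → ψ₁ = 0.551
  ψ₁ = 0.551: g = -0.0051, g' = -0.525 → ψ₁ = 0.541
Converged at ψ₁ = 0.541.
Drum-1 compositions:
  1: x = 0.055, y = 0.186
  2: x = 0.129, y = 0.253
  3: x = 0.342, y = 0.392
  4: x = 0.474, y = 0.169
Drum-2 feed = drum-1 vapor: z₂ = (0.1862, 0.2529, 0.3916, 0.1692).
Drum 2:
Iterate (Newton) starting at ψ₂ = 0.32:
  ψ₂ = 0.320: g = -0.0144, g' = -0.373 → ψ₂ = 0.281
Converged at ψ₂ = 0.281.
  1: x = 0.136, y = 0.314
  2: x = 0.231, y = 0.309
  3: x = 0.418, y = 0.325
  4: x = 0.215, y = 0.052

x_3 (drum 2) = 0.418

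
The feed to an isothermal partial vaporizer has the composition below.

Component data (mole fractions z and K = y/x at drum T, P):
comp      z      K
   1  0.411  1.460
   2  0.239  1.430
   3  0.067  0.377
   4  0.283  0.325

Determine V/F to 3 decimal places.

V/F = 0.198

Newton–Raphson from V/F = 0.5:
  V/F = 0.500: g = -0.1107, g' = -0.436 → V/F = 0.246
  V/F = 0.246: g = -0.0156, g' = -0.328 → V/F = 0.199
  V/F = 0.199: g = -0.0003, g' = -0.316 → V/F = 0.198
Converged at V/F = 0.198.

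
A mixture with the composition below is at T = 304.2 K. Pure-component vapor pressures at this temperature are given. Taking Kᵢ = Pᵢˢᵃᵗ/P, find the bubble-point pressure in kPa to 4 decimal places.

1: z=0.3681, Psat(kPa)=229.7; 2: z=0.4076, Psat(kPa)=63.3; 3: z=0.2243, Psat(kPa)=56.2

At the bubble point ψ → 0, so ΣzᵢKᵢ = 1 with Kᵢ = Pᵢˢᵃᵗ/P ⇒ P = ΣzᵢPᵢˢᵃᵗ.
P = 0.3681·229.7 + 0.4076·63.3 + 0.2243·56.2 = 122.9593 kPa

Pbub = 122.9593 kPa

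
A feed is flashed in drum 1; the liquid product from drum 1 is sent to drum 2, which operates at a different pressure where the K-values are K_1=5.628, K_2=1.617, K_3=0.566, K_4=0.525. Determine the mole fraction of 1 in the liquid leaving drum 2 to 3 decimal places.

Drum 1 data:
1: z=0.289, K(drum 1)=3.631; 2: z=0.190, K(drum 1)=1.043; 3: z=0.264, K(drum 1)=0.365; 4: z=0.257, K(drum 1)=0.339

x_1 (drum 2) = 0.057

Drum 1:
Rachford–Rice: g(ψ₁) = Σ zᵢ(Kᵢ−1)/(1+ψ₁(Kᵢ−1)) = 0.
g(0) = ΣzᵢKᵢ − 1 = 0.431 and g(1) = 1 − Σzᵢ/Kᵢ = -0.743, so a root lies in (0, 1).
Newton iteration, ψ₁⁰ = 0.56:
  ψ₁ = 0.560: g = -0.2145, g' = -0.867 → ψ₁ = 0.313
  ψ₁ = 0.313: g = 0.0020, g' = -0.947 → ψ₁ = 0.315
Converged at ψ₁ = 0.315.
Drum-1 compositions:
  1: x = 0.158, y = 0.574
  2: x = 0.187, y = 0.196
  3: x = 0.330, y = 0.120
  4: x = 0.325, y = 0.110
Drum-2 feed = drum-1 liquid: z₂ = (0.1581, 0.1875, 0.3299, 0.3245).
Drum 2:
Let ψ₂ = V/F and solve Σ zᵢ(Kᵢ−1)/(1+ψ₂(Kᵢ−1)) = 0.
Feasibility: ΣzᵢKᵢ = 1.550, Σzᵢ/Kᵢ = 1.345 — both > 1, two phases present.
Iterate (Newton) starting at ψ₂ = 0.63:
  ψ₂ = 0.630: g = -0.1469, g' = -0.525 → ψ₂ = 0.350
  ψ₂ = 0.350: g = 0.0207, g' = -0.733 → ψ₂ = 0.378
  ψ₂ = 0.378: g = 0.0006, g' = -0.692 → ψ₂ = 0.379
Converged at ψ₂ = 0.379.
  1: x = 0.057, y = 0.323
  2: x = 0.152, y = 0.246
  3: x = 0.395, y = 0.224
  4: x = 0.396, y = 0.208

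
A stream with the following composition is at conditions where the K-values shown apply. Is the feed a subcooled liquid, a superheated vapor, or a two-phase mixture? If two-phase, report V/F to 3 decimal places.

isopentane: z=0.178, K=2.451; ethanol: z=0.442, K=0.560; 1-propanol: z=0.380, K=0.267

subcooled liquid

ΣzᵢKᵢ = 0.785; Σzᵢ/Kᵢ = 2.285.
Since ΣzᵢKᵢ < 1 the mixture is below its bubble point — single liquid phase.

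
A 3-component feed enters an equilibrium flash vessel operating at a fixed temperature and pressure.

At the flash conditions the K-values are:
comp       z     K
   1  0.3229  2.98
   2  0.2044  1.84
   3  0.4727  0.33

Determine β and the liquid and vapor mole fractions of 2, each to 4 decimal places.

Newton–Raphson from β = 0.5:
  β = 0.5000: g = -0.03406, g' = -0.8710 → β = 0.4609
  β = 0.4609: g = -0.00014, g' = -0.8652 → β = 0.4607
Converged at β = 0.4607.
Compositions from xᵢ = zᵢ/(1+β(Kᵢ−1)), yᵢ = Kᵢxᵢ:
  1: x = 0.1689, y = 0.5032
  2: x = 0.1474, y = 0.2712
  3: x = 0.6838, y = 0.2256

β = 0.4607, x_2 = 0.1474, y_2 = 0.2712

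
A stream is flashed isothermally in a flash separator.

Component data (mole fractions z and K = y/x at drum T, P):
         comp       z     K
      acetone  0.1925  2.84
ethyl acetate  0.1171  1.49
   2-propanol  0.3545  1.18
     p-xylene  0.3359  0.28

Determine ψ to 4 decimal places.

ψ = 0.3519

Let ψ = V/F and solve Σ zᵢ(Kᵢ−1)/(1+ψ(Kᵢ−1)) = 0.
g(0) = ΣzᵢKᵢ − 1 = 0.2335 and g(1) = 1 − Σzᵢ/Kᵢ = -0.6464, so a root lies in (0, 1).
Iterate (Newton) starting at ψ = 0.31:
  ψ = 0.3100: g = 0.02446, g' = -0.5843 → ψ = 0.3519
Converged at ψ = 0.3519.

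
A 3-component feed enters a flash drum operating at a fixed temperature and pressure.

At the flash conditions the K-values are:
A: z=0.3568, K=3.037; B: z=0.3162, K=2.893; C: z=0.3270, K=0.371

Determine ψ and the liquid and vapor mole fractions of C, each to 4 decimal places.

ψ = 0.9038, x_C = 0.7578, y_C = 0.2811

Let ψ = V/F and solve Σ zᵢ(Kᵢ−1)/(1+ψ(Kᵢ−1)) = 0.
g(0) = ΣzᵢKᵢ − 1 = 1.1197 and g(1) = 1 − Σzᵢ/Kᵢ = -0.1082, so a root lies in (0, 1).
Newton iteration, ψ⁰ = 0.5:
  ψ = 0.5000: g = 0.36753, g' = -0.9377 → ψ = 0.8919
  ψ = 0.8919: g = 0.01211, g' = -1.0147 → ψ = 0.9039
  ψ = 0.9039: g = -0.00010, g' = -1.0325 → ψ = 0.9038
Converged at ψ = 0.9038.
Compositions from xᵢ = zᵢ/(1+ψ(Kᵢ−1)), yᵢ = Kᵢxᵢ:
  A: x = 0.1256, y = 0.3814
  B: x = 0.1166, y = 0.3374
  C: x = 0.7578, y = 0.2811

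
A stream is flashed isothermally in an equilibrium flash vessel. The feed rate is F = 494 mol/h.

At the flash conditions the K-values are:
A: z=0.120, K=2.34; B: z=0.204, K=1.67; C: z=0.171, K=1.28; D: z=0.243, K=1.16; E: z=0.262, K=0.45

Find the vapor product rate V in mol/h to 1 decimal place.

V = 370.8 mol/h

Newton iteration, V/F⁰ = 0.5:
  V/F = 0.500: g = 0.0779, g' = -0.295 → V/F = 0.764
  V/F = 0.764: g = -0.0046, g' = -0.342 → V/F = 0.751
Converged at V/F = 0.751.
Then V = V/F·F = 0.7505·494 = 370.8 mol/h and L = F − V = 123.2 mol/h.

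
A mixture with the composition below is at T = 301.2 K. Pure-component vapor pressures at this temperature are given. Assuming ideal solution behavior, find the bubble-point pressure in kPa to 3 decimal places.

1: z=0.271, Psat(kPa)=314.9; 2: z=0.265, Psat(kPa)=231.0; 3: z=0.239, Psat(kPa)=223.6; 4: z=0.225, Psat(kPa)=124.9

Pbub = 228.096 kPa

At the bubble point ψ → 0, so ΣzᵢKᵢ = 1 with Kᵢ = Pᵢˢᵃᵗ/P ⇒ P = ΣzᵢPᵢˢᵃᵗ.
P = 0.271·314.9 + 0.265·231.0 + 0.239·223.6 + 0.225·124.9 = 228.096 kPa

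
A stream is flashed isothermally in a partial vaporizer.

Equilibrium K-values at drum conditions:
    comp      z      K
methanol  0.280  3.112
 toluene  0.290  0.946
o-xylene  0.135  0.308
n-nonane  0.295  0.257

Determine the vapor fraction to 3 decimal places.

ψ = 0.238

Let ψ = V/F and solve Σ zᵢ(Kᵢ−1)/(1+ψ(Kᵢ−1)) = 0.
g(0) = ΣzᵢKᵢ − 1 = 0.263 and g(1) = 1 − Σzᵢ/Kᵢ = -0.983, so a root lies in (0, 1).
Iterate (Newton) starting at ψ = 0.5:
  ψ = 0.500: g = -0.2201, g' = -0.860 → ψ = 0.244
  ψ = 0.244: g = -0.0058, g' = -0.881 → ψ = 0.237
  ψ = 0.237: g = 0.0000, g' = -0.887 → ψ = 0.238
Converged at ψ = 0.238.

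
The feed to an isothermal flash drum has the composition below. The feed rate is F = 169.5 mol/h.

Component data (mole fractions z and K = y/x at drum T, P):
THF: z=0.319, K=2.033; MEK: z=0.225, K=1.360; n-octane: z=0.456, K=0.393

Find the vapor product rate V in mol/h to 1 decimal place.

V = 45.9 mol/h

Rachford–Rice: g(β) = Σ zᵢ(Kᵢ−1)/(1+β(Kᵢ−1)) = 0.
g(0) = ΣzᵢKᵢ − 1 = 0.134 and g(1) = 1 − Σzᵢ/Kᵢ = -0.483, so a root lies in (0, 1).
Newton iteration, β⁰ = 0.5:
  β = 0.500: g = -0.1115, g' = -0.515 → β = 0.284
  β = 0.284: g = -0.0060, g' = -0.473 → β = 0.271
Converged at β = 0.271.
Then V = β·F = 0.2709·169.5 = 45.9 mol/h and L = F − V = 123.6 mol/h.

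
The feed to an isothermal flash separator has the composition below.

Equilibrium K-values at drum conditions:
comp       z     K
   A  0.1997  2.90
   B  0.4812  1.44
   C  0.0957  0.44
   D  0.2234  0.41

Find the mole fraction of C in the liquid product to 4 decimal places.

x_C = 0.1610

Newton iteration, V/F⁰ = 0.5:
  V/F = 0.5000: g = 0.10673, g' = -0.4665 → V/F = 0.7288
  V/F = 0.7288: g = -0.00235, g' = -0.5052 → V/F = 0.7241
Converged at V/F = 0.7241.
Compositions from xᵢ = zᵢ/(1+V/F(Kᵢ−1)), yᵢ = Kᵢxᵢ:
  A: x = 0.0841, y = 0.2438
  B: x = 0.3649, y = 0.5255
  C: x = 0.1610, y = 0.0708
  D: x = 0.3900, y = 0.1599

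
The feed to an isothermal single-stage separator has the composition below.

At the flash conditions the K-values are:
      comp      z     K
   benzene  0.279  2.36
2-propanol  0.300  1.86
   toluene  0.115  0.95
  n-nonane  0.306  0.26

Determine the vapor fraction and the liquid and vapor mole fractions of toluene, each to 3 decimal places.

ψ = 0.556, x_toluene = 0.118, y_toluene = 0.112

Let ψ = V/F and solve Σ zᵢ(Kᵢ−1)/(1+ψ(Kᵢ−1)) = 0.
g(0) = ΣzᵢKᵢ − 1 = 0.405 and g(1) = 1 − Σzᵢ/Kᵢ = -0.577, so a root lies in (0, 1).
Iterate (Newton) starting at ψ = 0.52:
  ψ = 0.520: g = 0.0266, g' = -0.726 → ψ = 0.557
  ψ = 0.557: g = -0.0005, g' = -0.753 → ψ = 0.556
Converged at ψ = 0.556.
Compositions from xᵢ = zᵢ/(1+ψ(Kᵢ−1)), yᵢ = Kᵢxᵢ:
  benzene: x = 0.159, y = 0.375
  2-propanol: x = 0.203, y = 0.378
  toluene: x = 0.118, y = 0.112
  n-nonane: x = 0.520, y = 0.135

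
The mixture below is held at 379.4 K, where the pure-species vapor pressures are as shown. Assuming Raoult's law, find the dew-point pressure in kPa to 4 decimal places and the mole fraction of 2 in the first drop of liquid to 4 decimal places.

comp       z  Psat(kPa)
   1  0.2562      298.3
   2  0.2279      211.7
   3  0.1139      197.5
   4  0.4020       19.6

At the dew point ψ → 1, so Σzᵢ/Kᵢ = 1 with Kᵢ = Pᵢˢᵃᵗ/P ⇒ 1/P = Σzᵢ/Pᵢˢᵃᵗ.
1/P = 0.2562/298.3 + 0.2279/211.7 + 0.1139/197.5 + 0.4020/19.6 = 0.0230223 ⇒ P = 43.4361 kPa
xᵢ = zᵢP/Pᵢˢᵃᵗ ⇒ x_2 = 0.2279·43.4361/211.7 = 0.0468

Pdew = 43.4361 kPa, x_2 = 0.0468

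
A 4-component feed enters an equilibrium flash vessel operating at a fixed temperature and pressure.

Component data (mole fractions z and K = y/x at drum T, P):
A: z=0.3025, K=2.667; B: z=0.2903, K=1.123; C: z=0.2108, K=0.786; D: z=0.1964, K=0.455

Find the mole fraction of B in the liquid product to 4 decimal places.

Let ψ = V/F and solve Σ zᵢ(Kᵢ−1)/(1+ψ(Kᵢ−1)) = 0.
Check two-phase: ΣzᵢKᵢ = 1.3878 > 1 and Σzᵢ/Kᵢ = 1.0718 > 1, so g(0) = 0.3878 > 0 and g(1) = -0.0718 < 0.
Newton iteration, ψ⁰ = 0.5:
  ψ = 0.5000: g = 0.11102, g' = -0.3763 → ψ = 0.7950
  ψ = 0.7950: g = 0.00614, g' = -0.3548 → ψ = 0.8124
  ψ = 0.8124: g = -0.00002, g' = -0.3573 → ψ = 0.8123
Converged at ψ = 0.8123.
Compositions from xᵢ = zᵢ/(1+ψ(Kᵢ−1)), yᵢ = Kᵢxᵢ:
  A: x = 0.1285, y = 0.3427
  B: x = 0.2639, y = 0.2964
  C: x = 0.2552, y = 0.2006
  D: x = 0.3524, y = 0.1603

x_B = 0.2639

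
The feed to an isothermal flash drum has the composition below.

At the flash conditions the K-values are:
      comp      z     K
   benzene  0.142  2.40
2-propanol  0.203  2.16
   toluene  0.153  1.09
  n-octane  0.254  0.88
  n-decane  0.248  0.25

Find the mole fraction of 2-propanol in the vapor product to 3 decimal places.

y_2-propanol = 0.298

Rachford–Rice: g(β) = Σ zᵢ(Kᵢ−1)/(1+β(Kᵢ−1)) = 0.
g(0) = ΣzᵢKᵢ − 1 = 0.232 and g(1) = 1 − Σzᵢ/Kᵢ = -0.574, so a root lies in (0, 1).
Iterate (Newton) starting at β = 0.62:
  β = 0.620: g = -0.1242, g' = -0.665 → β = 0.433
  β = 0.433: g = -0.0140, g' = -0.540 → β = 0.407
Converged at β = 0.407.
Compositions from xᵢ = zᵢ/(1+β(Kᵢ−1)), yᵢ = Kᵢxᵢ:
  benzene: x = 0.090, y = 0.217
  2-propanol: x = 0.138, y = 0.298
  toluene: x = 0.148, y = 0.161
  n-octane: x = 0.267, y = 0.235
  n-decane: x = 0.357, y = 0.089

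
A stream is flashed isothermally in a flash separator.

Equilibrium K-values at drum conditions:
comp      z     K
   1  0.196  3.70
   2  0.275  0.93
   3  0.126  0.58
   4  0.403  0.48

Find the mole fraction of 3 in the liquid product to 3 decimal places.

Let ψ = V/F and solve Σ zᵢ(Kᵢ−1)/(1+ψ(Kᵢ−1)) = 0.
Feasibility: ΣzᵢKᵢ = 1.247, Σzᵢ/Kᵢ = 1.405 — both > 1, two phases present.
Newton iteration, ψ⁰ = 0.5:
  ψ = 0.500: g = -0.1449, g' = -0.495 → ψ = 0.207
  ψ = 0.207: g = 0.0271, g' = -0.753 → ψ = 0.243
  ψ = 0.243: g = 0.0011, g' = -0.693 → ψ = 0.245
Converged at ψ = 0.245.
Compositions from xᵢ = zᵢ/(1+ψ(Kᵢ−1)), yᵢ = Kᵢxᵢ:
  1: x = 0.118, y = 0.437
  2: x = 0.280, y = 0.260
  3: x = 0.140, y = 0.081
  4: x = 0.462, y = 0.222

x_3 = 0.140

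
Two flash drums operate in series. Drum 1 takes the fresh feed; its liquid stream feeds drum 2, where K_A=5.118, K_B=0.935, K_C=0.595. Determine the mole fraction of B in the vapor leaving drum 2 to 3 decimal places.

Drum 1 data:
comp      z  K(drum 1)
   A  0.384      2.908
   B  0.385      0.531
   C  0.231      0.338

Drum 1:
Rachford–Rice: g(ψ₁) = Σ zᵢ(Kᵢ−1)/(1+ψ₁(Kᵢ−1)) = 0.
g(0) = ΣzᵢKᵢ − 1 = 0.399 and g(1) = 1 − Σzᵢ/Kᵢ = -0.541, so a root lies in (0, 1).
Newton–Raphson from ψ₁ = 0.53:
  ψ₁ = 0.530: g = -0.1116, g' = -0.736 → ψ₁ = 0.378
  ψ₁ = 0.378: g = 0.0020, g' = -0.777 → ψ₁ = 0.381
Converged at ψ₁ = 0.381.
Drum-1 compositions:
  A: x = 0.222, y = 0.647
  B: x = 0.469, y = 0.249
  C: x = 0.309, y = 0.104
Drum-2 feed = drum-1 liquid: z₂ = (0.2224, 0.4687, 0.3089).
Drum 2:
Let ψ₂ = V/F and solve Σ zᵢ(Kᵢ−1)/(1+ψ₂(Kᵢ−1)) = 0.
Check two-phase: ΣzᵢKᵢ = 1.760 > 1 and Σzᵢ/Kᵢ = 1.064 > 1, so g(0) = 0.760 > 0 and g(1) = -0.064 < 0.
Iterate (Newton) starting at ψ₂ = 0.5:
  ψ₂ = 0.500: g = 0.1110, g' = -0.485 → ψ₂ = 0.729
  ψ₂ = 0.729: g = 0.0193, g' = -0.340 → ψ₂ = 0.786
  ψ₂ = 0.786: g = 0.0005, g' = -0.321 → ψ₂ = 0.788
Converged at ψ₂ = 0.788.
  A: x = 0.052, y = 0.268
  B: x = 0.494, y = 0.462
  C: x = 0.454, y = 0.270

y_B (drum 2) = 0.462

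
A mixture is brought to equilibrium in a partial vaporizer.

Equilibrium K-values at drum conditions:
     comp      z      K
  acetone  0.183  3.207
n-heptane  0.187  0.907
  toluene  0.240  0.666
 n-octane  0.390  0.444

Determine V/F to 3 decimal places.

Rachford–Rice: g(V/F) = Σ zᵢ(Kᵢ−1)/(1+V/F(Kᵢ−1)) = 0.
Check two-phase: ΣzᵢKᵢ = 1.089 > 1 and Σzᵢ/Kᵢ = 1.502 > 1, so g(0) = 0.089 > 0 and g(1) = -0.502 < 0.
Iterate (Newton) starting at V/F = 0.5:
  V/F = 0.500: g = -0.2228, g' = -0.473 → V/F = 0.029
  V/F = 0.029: g = 0.0607, g' = -0.941 → V/F = 0.094
  V/F = 0.094: g = 0.0057, g' = -0.777 → V/F = 0.101
Converged at V/F = 0.101.

V/F = 0.101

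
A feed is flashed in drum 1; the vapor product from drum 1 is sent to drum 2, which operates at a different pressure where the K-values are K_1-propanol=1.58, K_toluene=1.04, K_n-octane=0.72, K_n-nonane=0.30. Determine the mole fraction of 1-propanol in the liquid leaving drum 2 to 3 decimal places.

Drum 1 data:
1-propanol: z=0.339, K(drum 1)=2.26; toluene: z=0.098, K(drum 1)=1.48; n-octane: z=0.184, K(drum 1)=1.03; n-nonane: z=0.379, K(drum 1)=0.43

Drum 1:
Rachford–Rice: g(ψ₁) = Σ zᵢ(Kᵢ−1)/(1+ψ₁(Kᵢ−1)) = 0.
Check two-phase: ΣzᵢKᵢ = 1.264 > 1 and Σzᵢ/Kᵢ = 1.276 > 1, so g(0) = 0.264 > 0 and g(1) = -0.276 < 0.
Newton–Raphson from ψ₁ = 0.5:
  ψ₁ = 0.500: g = 0.0033, g' = -0.458 → ψ₁ = 0.507
Converged at ψ₁ = 0.507.
Drum-1 compositions:
  1-propanol: x = 0.207, y = 0.467
  toluene: x = 0.079, y = 0.117
  n-octane: x = 0.181, y = 0.187
  n-nonane: x = 0.533, y = 0.229
Drum-2 feed = drum-1 vapor: z₂ = (0.4674, 0.1166, 0.1867, 0.2292).
Drum 2:
Iterate (Newton) starting at ψ₂ = 0.53:
  ψ₂ = 0.530: g = -0.1046, g' = -0.396 → ψ₂ = 0.266
  ψ₂ = 0.266: g = -0.0142, g' = -0.305 → ψ₂ = 0.220
  ψ₂ = 0.220: g = -0.0002, g' = -0.297 → ψ₂ = 0.219
Converged at ψ₂ = 0.219.
  1-propanol: x = 0.415, y = 0.655
  toluene: x = 0.116, y = 0.120
  n-octane: x = 0.199, y = 0.143
  n-nonane: x = 0.271, y = 0.081

x_1-propanol (drum 2) = 0.415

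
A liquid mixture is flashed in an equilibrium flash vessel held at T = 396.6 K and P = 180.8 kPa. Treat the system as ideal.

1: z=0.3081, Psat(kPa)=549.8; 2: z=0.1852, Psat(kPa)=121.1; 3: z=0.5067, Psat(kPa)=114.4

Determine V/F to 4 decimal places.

V/F = 0.5228

Raoult's law: Kᵢ = Pᵢˢᵃᵗ/P = Pᵢˢᵃᵗ/180.8.
  K_1 = 549.8/180.8 = 3.040929, K_2 = 121.1/180.8 = 0.669801, K_3 = 114.4/180.8 = 0.632743
Rachford–Rice: g(V/F) = Σ zᵢ(Kᵢ−1)/(1+V/F(Kᵢ−1)) = 0.
g(0) = ΣzᵢKᵢ − 1 = 0.3816 and g(1) = 1 − Σzᵢ/Kᵢ = -0.1786, so a root lies in (0, 1).
Newton iteration, V/F⁰ = 0.31:
  V/F = 0.3100: g = 0.10701, g' = -0.5935 → V/F = 0.4903
  V/F = 0.4903: g = 0.01438, g' = -0.4510 → V/F = 0.5222
  V/F = 0.5222: g = 0.00026, g' = -0.4349 → V/F = 0.5228
Converged at V/F = 0.5228.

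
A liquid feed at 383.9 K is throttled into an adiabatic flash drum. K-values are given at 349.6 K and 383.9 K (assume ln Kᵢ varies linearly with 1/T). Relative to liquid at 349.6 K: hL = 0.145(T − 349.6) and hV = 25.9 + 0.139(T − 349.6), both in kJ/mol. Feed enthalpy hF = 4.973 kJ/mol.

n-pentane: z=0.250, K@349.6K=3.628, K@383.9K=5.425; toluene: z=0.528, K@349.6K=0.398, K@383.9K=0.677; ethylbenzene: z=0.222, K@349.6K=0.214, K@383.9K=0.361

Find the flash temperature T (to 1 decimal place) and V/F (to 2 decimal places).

Adiabatic flash: solve Rachford–Rice at each trial T, then check hF = ψ·hV(T) + (1−ψ)·hL(T).
  T = 349.6 K: K = (3.628, 0.398, 0.214), RR gives ψ = 0.095, H_out = 2.461 kJ/mol
  T = 383.9 K: K = (5.425, 0.677, 0.361), RR gives ψ = 0.415, H_out = 15.637 kJ/mol
  T = 366.8 K: K = (4.481, 0.526, 0.282), RR gives ψ = 0.239, H_out = 8.664 kJ/mol
  T = 358.2 K: K = (4.042, 0.459, 0.246), RR gives ψ = 0.166, H_out = 5.544 kJ/mol
  T = 353.9 K: K = (3.832, 0.428, 0.230), RR gives ψ = 0.131, H_out = 4.007 kJ/mol
  T = 356.0 K: K = (3.934, 0.443, 0.238), RR gives ψ = 0.148, H_out = 4.757 kJ/mol
Linear interpolation between T = 356.0 (H_out = 4.757) and T = 358.2 (H_out = 5.544) on hF = 4.973 gives T ≈ 356.6 K, at which ψ = 0.15.

T = 356.6 K, V/F = 0.15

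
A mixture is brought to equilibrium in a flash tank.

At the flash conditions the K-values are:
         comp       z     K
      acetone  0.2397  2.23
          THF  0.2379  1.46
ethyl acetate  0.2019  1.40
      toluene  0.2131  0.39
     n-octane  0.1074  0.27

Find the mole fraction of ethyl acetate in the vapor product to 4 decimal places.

Let β = V/F and solve Σ zᵢ(Kᵢ−1)/(1+β(Kᵢ−1)) = 0.
Feasibility: ΣzᵢKᵢ = 1.2766, Σzᵢ/Kᵢ = 1.3588 — both > 1, two phases present.
Newton–Raphson from β = 0.57:
  β = 0.5700: g = -0.00777, g' = -0.5326 → β = 0.5554
  β = 0.5554: g = -0.00006, g' = -0.5249 → β = 0.5553
Converged at β = 0.5553.
Compositions from xᵢ = zᵢ/(1+β(Kᵢ−1)), yᵢ = Kᵢxᵢ:
  acetone: x = 0.1424, y = 0.3176
  THF: x = 0.1895, y = 0.2767
  ethyl acetate: x = 0.1652, y = 0.2313
  toluene: x = 0.3223, y = 0.1257
  n-octane: x = 0.1806, y = 0.0488

y_ethyl acetate = 0.2313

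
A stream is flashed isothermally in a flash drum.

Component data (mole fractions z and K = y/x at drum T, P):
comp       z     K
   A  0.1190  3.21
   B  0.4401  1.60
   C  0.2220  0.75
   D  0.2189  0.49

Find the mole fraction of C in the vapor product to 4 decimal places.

Material balance + equilibrium reduce to Σ zᵢ(Kᵢ−1)/(1+β(Kᵢ−1)) = 0.
Feasibility: ΣzᵢKᵢ = 1.3599, Σzᵢ/Kᵢ = 1.0549 — both > 1, two phases present.
Newton–Raphson from β = 0.47:
  β = 0.4700: g = 0.12525, g' = -0.3525 → β = 0.8253
  β = 0.8253: g = 0.00704, g' = -0.3356 → β = 0.8462
  β = 0.8462: g = -0.00003, g' = -0.3388 → β = 0.8461
Converged at β = 0.8461.
Compositions from xᵢ = zᵢ/(1+β(Kᵢ−1)), yᵢ = Kᵢxᵢ:
  A: x = 0.0415, y = 0.1331
  B: x = 0.2919, y = 0.4670
  C: x = 0.2816, y = 0.2112
  D: x = 0.3851, y = 0.1887

y_C = 0.2112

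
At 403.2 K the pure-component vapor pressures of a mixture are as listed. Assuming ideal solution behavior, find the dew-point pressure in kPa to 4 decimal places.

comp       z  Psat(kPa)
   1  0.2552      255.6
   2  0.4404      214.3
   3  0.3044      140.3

Pdew = 191.4559 kPa

At the dew point ψ → 1, so Σzᵢ/Kᵢ = 1 with Kᵢ = Pᵢˢᵃᵗ/P ⇒ 1/P = Σzᵢ/Pᵢˢᵃᵗ.
1/P = 0.2552/255.6 + 0.4404/214.3 + 0.3044/140.3 = 0.0052231 ⇒ P = 191.4559 kPa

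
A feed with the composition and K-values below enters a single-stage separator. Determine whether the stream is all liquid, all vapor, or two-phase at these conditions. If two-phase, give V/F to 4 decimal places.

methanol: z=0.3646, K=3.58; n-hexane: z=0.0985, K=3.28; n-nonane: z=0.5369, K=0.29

ΣzᵢKᵢ = 1.7840; Σzᵢ/Kᵢ = 1.9833.
Both exceed 1, so a two-phase solution exists.
Rachford–Rice: g(ψ) = Σ zᵢ(Kᵢ−1)/(1+ψ(Kᵢ−1)) = 0.
Newton–Raphson from ψ = 0.48:
  ψ = 0.4800: g = -0.05081, g' = -1.2239 → ψ = 0.4385
  ψ = 0.4385: g = 0.00013, g' = -1.2330 → ψ = 0.4386
Converged at ψ = 0.4386.

two-phase, V/F = 0.4386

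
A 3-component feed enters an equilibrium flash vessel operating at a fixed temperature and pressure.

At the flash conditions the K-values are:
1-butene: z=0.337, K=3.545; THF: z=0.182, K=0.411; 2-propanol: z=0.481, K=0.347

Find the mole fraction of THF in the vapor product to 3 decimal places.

Newton iteration, β⁰ = 0.38:
  β = 0.380: g = -0.1199, g' = -1.032 → β = 0.264
  β = 0.264: g = 0.0067, g' = -1.169 → β = 0.270
Converged at β = 0.270.
Compositions from xᵢ = zᵢ/(1+β(Kᵢ−1)), yᵢ = Kᵢxᵢ:
  1-butene: x = 0.200, y = 0.709
  THF: x = 0.216, y = 0.089
  2-propanol: x = 0.584, y = 0.203

y_THF = 0.089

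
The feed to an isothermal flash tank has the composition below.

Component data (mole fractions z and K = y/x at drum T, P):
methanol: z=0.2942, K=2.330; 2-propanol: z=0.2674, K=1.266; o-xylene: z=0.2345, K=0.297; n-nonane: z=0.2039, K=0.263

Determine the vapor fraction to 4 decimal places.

Newton iteration, ψ⁰ = 0.5:
  ψ = 0.5000: g = -0.19439, g' = -0.7558 → ψ = 0.2428
  ψ = 0.2428: g = -0.01922, g' = -0.6468 → ψ = 0.2131
Converged at ψ = 0.2131.

ψ = 0.2131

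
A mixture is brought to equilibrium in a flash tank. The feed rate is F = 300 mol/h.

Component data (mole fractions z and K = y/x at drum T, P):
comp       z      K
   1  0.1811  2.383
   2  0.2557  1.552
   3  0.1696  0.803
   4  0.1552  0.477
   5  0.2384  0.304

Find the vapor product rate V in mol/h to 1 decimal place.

V = 63.1 mol/h

Let ψ = V/F and solve Σ zᵢ(Kᵢ−1)/(1+ψ(Kᵢ−1)) = 0.
Feasibility: ΣzᵢKᵢ = 1.1111, Σzᵢ/Kᵢ = 1.5615 — both > 1, two phases present.
Newton–Raphson from ψ = 0.45:
  ψ = 0.4500: g = -0.11696, g' = -0.5070 → ψ = 0.2193
  ψ = 0.2193: g = -0.00433, g' = -0.4881 → ψ = 0.2104
Converged at ψ = 0.2104.
Then V = ψ·F = 0.2104·300 = 63.1 mol/h and L = F − V = 236.9 mol/h.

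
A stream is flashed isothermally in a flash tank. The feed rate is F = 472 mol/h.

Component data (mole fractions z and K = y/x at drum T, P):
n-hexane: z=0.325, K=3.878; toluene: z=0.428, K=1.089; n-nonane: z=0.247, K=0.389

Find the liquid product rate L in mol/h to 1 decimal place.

Newton iteration, ψ⁰ = 0.48:
  ψ = 0.480: g = 0.2158, g' = -0.662 → ψ = 0.806
  ψ = 0.806: g = 0.0201, g' = -0.605 → ψ = 0.839
Converged at ψ = 0.839.
Then V = ψ·F = 0.8385·472 = 395.8 mol/h and L = F − V = 76.2 mol/h.

L = 76.2 mol/h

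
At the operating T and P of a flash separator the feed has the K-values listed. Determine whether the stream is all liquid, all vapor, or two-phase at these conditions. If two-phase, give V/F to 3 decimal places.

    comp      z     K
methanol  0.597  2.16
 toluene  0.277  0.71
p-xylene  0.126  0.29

ΣzᵢKᵢ = 1.523; Σzᵢ/Kᵢ = 1.101.
Both exceed 1, so a two-phase solution exists.
Material balance + equilibrium reduce to Σ zᵢ(Kᵢ−1)/(1+ψ(Kᵢ−1)) = 0.
Newton–Raphson from ψ = 0.5:
  ψ = 0.500: g = 0.2057, g' = -0.506 → ψ = 0.906
  ψ = 0.906: g = -0.0222, g' = -0.733 → ψ = 0.876
  ψ = 0.876: g = -0.0008, g' = -0.684 → ψ = 0.875
Converged at ψ = 0.875.

two-phase, V/F = 0.875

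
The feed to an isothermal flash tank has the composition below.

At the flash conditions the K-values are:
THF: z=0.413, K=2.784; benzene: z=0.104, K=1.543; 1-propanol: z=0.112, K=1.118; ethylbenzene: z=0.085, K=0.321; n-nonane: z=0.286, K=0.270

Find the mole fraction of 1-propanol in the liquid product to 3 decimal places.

Rachford–Rice: g(ψ) = Σ zᵢ(Kᵢ−1)/(1+ψ(Kᵢ−1)) = 0.
Feasibility: ΣzᵢKᵢ = 1.540, Σzᵢ/Kᵢ = 1.640 — both > 1, two phases present.
Iterate (Newton) starting at ψ = 0.63:
  ψ = 0.630: g = -0.0861, g' = -0.952 → ψ = 0.540
  ψ = 0.540: g = -0.0040, g' = -0.873 → ψ = 0.535
Converged at ψ = 0.535.
Compositions from xᵢ = zᵢ/(1+ψ(Kᵢ−1)), yᵢ = Kᵢxᵢ:
  THF: x = 0.211, y = 0.588
  benzene: x = 0.081, y = 0.124
  1-propanol: x = 0.105, y = 0.118
  ethylbenzene: x = 0.133, y = 0.043
  n-nonane: x = 0.469, y = 0.127

x_1-propanol = 0.105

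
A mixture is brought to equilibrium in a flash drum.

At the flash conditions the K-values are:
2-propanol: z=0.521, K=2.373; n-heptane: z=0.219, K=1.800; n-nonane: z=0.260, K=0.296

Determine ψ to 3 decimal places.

Let ψ = V/F and solve Σ zᵢ(Kᵢ−1)/(1+ψ(Kᵢ−1)) = 0.
g(0) = ΣzᵢKᵢ − 1 = 0.707 and g(1) = 1 − Σzᵢ/Kᵢ = -0.220, so a root lies in (0, 1).
Iterate (Newton) starting at ψ = 0.69:
  ψ = 0.690: g = 0.1243, g' = -0.804 → ψ = 0.844
  ψ = 0.844: g = -0.0156, g' = -1.044 → ψ = 0.830
  ψ = 0.830: g = -0.0003, g' = -1.010 → ψ = 0.829
Converged at ψ = 0.829.

ψ = 0.829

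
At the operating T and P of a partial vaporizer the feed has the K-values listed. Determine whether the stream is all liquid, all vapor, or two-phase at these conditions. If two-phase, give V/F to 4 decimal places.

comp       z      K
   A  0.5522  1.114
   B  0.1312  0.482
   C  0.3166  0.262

ΣzᵢKᵢ = 0.7613; Σzᵢ/Kᵢ = 1.9763.
Since ΣzᵢKᵢ < 1 the mixture is below its bubble point — single liquid phase.

all liquid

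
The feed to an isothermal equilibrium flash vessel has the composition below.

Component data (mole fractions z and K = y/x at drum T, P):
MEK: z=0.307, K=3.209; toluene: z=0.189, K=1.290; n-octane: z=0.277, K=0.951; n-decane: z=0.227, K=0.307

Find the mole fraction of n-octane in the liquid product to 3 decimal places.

x_n-octane = 0.287

Let β = V/F and solve Σ zᵢ(Kᵢ−1)/(1+β(Kᵢ−1)) = 0.
Feasibility: ΣzᵢKᵢ = 1.562, Σzᵢ/Kᵢ = 1.273 — both > 1, two phases present.
Iterate (Newton) starting at β = 0.5:
  β = 0.500: g = 0.1155, g' = -0.606 → β = 0.690
  β = 0.690: g = -0.0015, g' = -0.648 → β = 0.688
Converged at β = 0.688.
Compositions from xᵢ = zᵢ/(1+β(Kᵢ−1)), yᵢ = Kᵢxᵢ:
  MEK: x = 0.122, y = 0.391
  toluene: x = 0.158, y = 0.203
  n-octane: x = 0.287, y = 0.273
  n-decane: x = 0.434, y = 0.133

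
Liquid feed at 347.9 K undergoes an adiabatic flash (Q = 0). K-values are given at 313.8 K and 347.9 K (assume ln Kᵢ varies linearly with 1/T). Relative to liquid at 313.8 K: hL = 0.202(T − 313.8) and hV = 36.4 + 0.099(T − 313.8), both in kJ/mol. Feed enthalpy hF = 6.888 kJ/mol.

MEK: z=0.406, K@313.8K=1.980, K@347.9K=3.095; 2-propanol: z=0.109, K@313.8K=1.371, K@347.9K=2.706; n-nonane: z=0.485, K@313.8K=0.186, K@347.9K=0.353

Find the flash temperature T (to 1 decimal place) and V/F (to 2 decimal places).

T = 319.0 K, V/F = 0.16

Adiabatic flash: solve Rachford–Rice at each trial T, then check hF = ψ·hV(T) + (1−ψ)·hL(T).
  T = 313.8 K: K = (1.980, 1.371, 0.186), RR gives ψ = 0.060, H_out = 2.198 kJ/mol
  T = 347.9 K: K = (3.095, 2.706, 0.353), RR gives ψ = 0.554, H_out = 25.113 kJ/mol
  T = 330.9 K: K = (2.506, 1.962, 0.261), RR gives ψ = 0.345, H_out = 15.397 kJ/mol
  T = 322.4 K: K = (2.236, 1.650, 0.221), RR gives ψ = 0.221, H_out = 9.585 kJ/mol
  T = 318.1 K: K = (2.106, 1.506, 0.203), RR gives ψ = 0.147, H_out = 6.144 kJ/mol
  T = 320.2 K: K = (2.169, 1.575, 0.212), RR gives ψ = 0.184, H_out = 7.878 kJ/mol
Linear interpolation between T = 318.1 (H_out = 6.144) and T = 320.2 (H_out = 7.878) on hF = 6.888 gives T ≈ 319.0 K, at which ψ = 0.16.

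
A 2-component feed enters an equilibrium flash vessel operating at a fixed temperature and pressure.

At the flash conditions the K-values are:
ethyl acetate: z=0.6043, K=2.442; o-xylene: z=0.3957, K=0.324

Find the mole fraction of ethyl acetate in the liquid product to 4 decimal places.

Material balance + equilibrium reduce to Σ zᵢ(Kᵢ−1)/(1+β(Kᵢ−1)) = 0.
Feasibility: ΣzᵢKᵢ = 1.6039, Σzᵢ/Kᵢ = 1.4688 — both > 1, two phases present.
Newton iteration, β⁰ = 0.5:
  β = 0.5000: g = 0.10227, g' = -0.8369 → β = 0.6222
  β = 0.6222: g = -0.00237, g' = -0.8878 → β = 0.6195
Converged at β = 0.6195.
Compositions from xᵢ = zᵢ/(1+β(Kᵢ−1)), yᵢ = Kᵢxᵢ:
  ethyl acetate: x = 0.3192, y = 0.7794
  o-xylene: x = 0.6808, y = 0.2206

x_ethyl acetate = 0.3192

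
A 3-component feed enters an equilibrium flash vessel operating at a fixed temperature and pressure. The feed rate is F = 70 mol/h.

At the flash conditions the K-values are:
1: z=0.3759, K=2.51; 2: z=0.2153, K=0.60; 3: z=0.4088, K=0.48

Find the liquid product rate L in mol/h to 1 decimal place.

Rachford–Rice: g(V/F) = Σ zᵢ(Kᵢ−1)/(1+V/F(Kᵢ−1)) = 0.
Feasibility: ΣzᵢKᵢ = 1.2689, Σzᵢ/Kᵢ = 1.3603 — both > 1, two phases present.
Iterate (Newton) starting at V/F = 0.57:
  V/F = 0.5700: g = -0.10863, g' = -0.5286 → V/F = 0.3645
  V/F = 0.3645: g = 0.00299, g' = -0.5721 → V/F = 0.3697
Converged at V/F = 0.3697.
Then V = V/F·F = 0.3697·70 = 25.9 mol/h and L = F − V = 44.1 mol/h.

L = 44.1 mol/h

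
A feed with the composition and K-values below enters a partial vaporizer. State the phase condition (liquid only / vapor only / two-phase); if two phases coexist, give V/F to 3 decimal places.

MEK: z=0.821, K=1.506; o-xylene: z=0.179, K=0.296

ΣzᵢKᵢ = 1.289; Σzᵢ/Kᵢ = 1.150.
Both exceed 1, so a two-phase solution exists.
Let ψ = V/F and solve Σ zᵢ(Kᵢ−1)/(1+ψ(Kᵢ−1)) = 0.
Binary case is linear: z₁(K₁−1)(1+ψ(K₂−1)) + z₂(K₂−1)(1+ψ(K₁−1)) = 0
⇒ ψ = [z₁(K₁−1)+z₂(K₂−1)] / [−(K₁−1)(K₂−1)] = 0.2894/0.3562 = 0.812

two-phase, V/F = 0.812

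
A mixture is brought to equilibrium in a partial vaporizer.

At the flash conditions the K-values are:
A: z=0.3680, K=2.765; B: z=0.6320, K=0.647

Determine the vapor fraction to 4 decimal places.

ψ = 0.6844

Let ψ = V/F and solve Σ zᵢ(Kᵢ−1)/(1+ψ(Kᵢ−1)) = 0.
Feasibility: ΣzᵢKᵢ = 1.4264, Σzᵢ/Kᵢ = 1.1099 — both > 1, two phases present.
Newton iteration, ψ⁰ = 0.39:
  ψ = 0.3900: g = 0.12599, g' = -0.5081 → ψ = 0.6380
  ψ = 0.6380: g = 0.01756, g' = -0.3848 → ψ = 0.6836
  ψ = 0.6836: g = 0.00030, g' = -0.3723 → ψ = 0.6844
Converged at ψ = 0.6844.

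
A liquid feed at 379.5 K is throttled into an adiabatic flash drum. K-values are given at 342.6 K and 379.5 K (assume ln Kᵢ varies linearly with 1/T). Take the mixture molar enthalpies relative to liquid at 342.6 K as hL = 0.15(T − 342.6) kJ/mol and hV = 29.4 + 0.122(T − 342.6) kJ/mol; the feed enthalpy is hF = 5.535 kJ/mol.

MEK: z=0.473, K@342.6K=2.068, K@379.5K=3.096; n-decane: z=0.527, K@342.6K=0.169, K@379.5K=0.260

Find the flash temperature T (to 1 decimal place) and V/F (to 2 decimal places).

Adiabatic flash: solve Rachford–Rice at each trial T, then check hF = ψ·hV(T) + (1−ψ)·hL(T).
  T = 342.6 K: K = (2.068, 0.169), RR gives ψ = 0.076, H_out = 2.227 kJ/mol
  T = 379.5 K: K = (3.096, 0.260), RR gives ψ = 0.388, H_out = 16.534 kJ/mol
  T = 361.1 K: K = (2.558, 0.212), RR gives ψ = 0.262, H_out = 10.343 kJ/mol
  T = 351.9 K: K = (2.308, 0.190), RR gives ψ = 0.181, H_out = 6.668 kJ/mol
  T = 347.2 K: K = (2.185, 0.179), RR gives ψ = 0.132, H_out = 4.540 kJ/mol
  T = 349.5 K: K = (2.245, 0.184), RR gives ψ = 0.157, H_out = 5.607 kJ/mol
Linear interpolation between T = 347.2 (H_out = 4.540) and T = 349.5 (H_out = 5.607) on hF = 5.535 gives T ≈ 349.3 K, at which ψ = 0.15.

T = 349.3 K, V/F = 0.15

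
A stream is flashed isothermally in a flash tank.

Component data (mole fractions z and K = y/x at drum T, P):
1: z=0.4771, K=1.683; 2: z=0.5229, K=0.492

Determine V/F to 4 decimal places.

Rachford–Rice: g(V/F) = Σ zᵢ(Kᵢ−1)/(1+V/F(Kᵢ−1)) = 0.
Feasibility: ΣzᵢKᵢ = 1.0602, Σzᵢ/Kᵢ = 1.3463 — both > 1, two phases present.
Binary case is linear: z₁(K₁−1)(1+V/F(K₂−1)) + z₂(K₂−1)(1+V/F(K₁−1)) = 0
⇒ V/F = [z₁(K₁−1)+z₂(K₂−1)] / [−(K₁−1)(K₂−1)] = 0.06023/0.34696 = 0.1736

V/F = 0.1736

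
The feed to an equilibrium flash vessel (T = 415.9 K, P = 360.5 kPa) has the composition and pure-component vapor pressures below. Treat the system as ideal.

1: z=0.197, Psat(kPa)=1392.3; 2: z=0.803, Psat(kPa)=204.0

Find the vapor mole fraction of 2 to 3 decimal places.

y_2 = 0.491

Raoult's law: Kᵢ = Pᵢˢᵃᵗ/P = Pᵢˢᵃᵗ/360.5.
  K_1 = 1392.3/360.5 = 3.86214, K_2 = 204.0/360.5 = 0.56588
Rachford–Rice: g(V/F) = Σ zᵢ(Kᵢ−1)/(1+V/F(Kᵢ−1)) = 0.
g(0) = ΣzᵢKᵢ − 1 = 0.215 and g(1) = 1 − Σzᵢ/Kᵢ = -0.470, so a root lies in (0, 1).
Binary case is linear: z₁(K₁−1)(1+V/F(K₂−1)) + z₂(K₂−1)(1+V/F(K₁−1)) = 0
⇒ V/F = [z₁(K₁−1)+z₂(K₂−1)] / [−(K₁−1)(K₂−1)] = 0.2152/1.2425 = 0.173
Compositions from xᵢ = zᵢ/(1+V/F(Kᵢ−1)), yᵢ = Kᵢxᵢ:
  1: x = 0.132, y = 0.509
  2: x = 0.868, y = 0.491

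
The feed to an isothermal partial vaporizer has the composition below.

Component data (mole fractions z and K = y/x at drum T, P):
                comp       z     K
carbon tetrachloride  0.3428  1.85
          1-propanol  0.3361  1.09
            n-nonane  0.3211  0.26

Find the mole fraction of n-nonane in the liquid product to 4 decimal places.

x_n-nonane = 0.3768

Rachford–Rice: g(β) = Σ zᵢ(Kᵢ−1)/(1+β(Kᵢ−1)) = 0.
Feasibility: ΣzᵢKᵢ = 1.0840, Σzᵢ/Kᵢ = 1.7286 — both > 1, two phases present.
Newton–Raphson from β = 0.38:
  β = 0.3800: g = -0.08108, g' = -0.4844 → β = 0.2126
  β = 0.2126: g = -0.00551, g' = -0.4279 → β = 0.1997
Converged at β = 0.1997.
Compositions from xᵢ = zᵢ/(1+β(Kᵢ−1)), yᵢ = Kᵢxᵢ:
  carbon tetrachloride: x = 0.2931, y = 0.5422
  1-propanol: x = 0.3302, y = 0.3599
  n-nonane: x = 0.3768, y = 0.0980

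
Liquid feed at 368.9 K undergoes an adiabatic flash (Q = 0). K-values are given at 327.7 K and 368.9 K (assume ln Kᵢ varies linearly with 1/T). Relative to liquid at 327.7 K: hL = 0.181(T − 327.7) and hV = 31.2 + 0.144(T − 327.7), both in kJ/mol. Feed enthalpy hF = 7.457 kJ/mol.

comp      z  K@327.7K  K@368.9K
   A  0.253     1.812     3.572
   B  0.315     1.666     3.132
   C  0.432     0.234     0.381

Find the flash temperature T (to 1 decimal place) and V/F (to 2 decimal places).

Adiabatic flash: solve Rachford–Rice at each trial T, then check hF = ψ·hV(T) + (1−ψ)·hL(T).
  T = 327.7 K: K = (1.812, 1.666, 0.234), RR gives ψ = 0.150, H_out = 4.680 kJ/mol
  T = 368.9 K: K = (3.572, 3.132, 0.381), RR gives ψ = 0.731, H_out = 29.151 kJ/mol
  T = 348.3 K: K = (2.596, 2.327, 0.303), RR gives ψ = 0.515, H_out = 19.409 kJ/mol
  T = 338.0 K: K = (2.181, 1.979, 0.267), RR gives ψ = 0.370, H_out = 13.269 kJ/mol
  T = 332.9 K: K = (1.992, 1.820, 0.251), RR gives ψ = 0.275, H_out = 9.475 kJ/mol
  T = 330.3 K: K = (1.901, 1.742, 0.242), RR gives ψ = 0.217, H_out = 7.225 kJ/mol
  T = 331.6 K: K = (1.946, 1.781, 0.246), RR gives ψ = 0.247, H_out = 8.382 kJ/mol
Linear interpolation between T = 330.3 (H_out = 7.225) and T = 331.6 (H_out = 8.382) on hF = 7.457 gives T ≈ 330.6 K, at which ψ = 0.22.

T = 330.6 K, V/F = 0.22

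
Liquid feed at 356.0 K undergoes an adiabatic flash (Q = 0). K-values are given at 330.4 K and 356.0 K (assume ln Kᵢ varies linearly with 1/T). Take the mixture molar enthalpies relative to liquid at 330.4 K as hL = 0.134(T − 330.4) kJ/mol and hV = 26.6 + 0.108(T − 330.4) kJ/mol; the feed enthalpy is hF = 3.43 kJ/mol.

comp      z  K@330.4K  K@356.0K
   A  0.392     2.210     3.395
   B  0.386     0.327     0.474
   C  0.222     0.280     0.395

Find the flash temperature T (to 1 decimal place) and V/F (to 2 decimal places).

T = 333.0 K, V/F = 0.12

Adiabatic flash: solve Rachford–Rice at each trial T, then check hF = ψ·hV(T) + (1−ψ)·hL(T).
  T = 330.4 K: K = (2.210, 0.327, 0.280), RR gives ψ = 0.065, H_out = 1.742 kJ/mol
  T = 356.0 K: K = (3.395, 0.474, 0.395), RR gives ψ = 0.452, H_out = 15.140 kJ/mol
  T = 343.2 K: K = (2.761, 0.396, 0.335), RR gives ψ = 0.281, H_out = 9.085 kJ/mol
  T = 336.8 K: K = (2.475, 0.361, 0.307), RR gives ψ = 0.183, H_out = 5.685 kJ/mol
  T = 333.6 K: K = (2.340, 0.344, 0.293), RR gives ψ = 0.127, H_out = 3.801 kJ/mol
  T = 332.0 K: K = (2.275, 0.335, 0.287), RR gives ψ = 0.097, H_out = 2.797 kJ/mol
Linear interpolation between T = 332.0 (H_out = 2.797) and T = 333.6 (H_out = 3.801) on hF = 3.43 gives T ≈ 333.0 K, at which ψ = 0.12.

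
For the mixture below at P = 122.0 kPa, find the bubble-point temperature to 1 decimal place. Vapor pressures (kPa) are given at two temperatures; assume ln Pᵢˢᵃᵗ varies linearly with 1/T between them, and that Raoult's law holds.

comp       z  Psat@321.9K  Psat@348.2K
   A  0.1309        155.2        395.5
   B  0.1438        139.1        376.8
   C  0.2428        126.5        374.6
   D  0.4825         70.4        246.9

Bubble-point temperature: ΣzᵢPᵢˢᵃᵗ(T) = P. Interpolate ln Pᵢˢᵃᵗ = aᵢ + bᵢ/T.
  T = 321.9 K: ΣzᵢPᵢˢᵃᵗ = 105.00 kPa
  T = 348.2 K: ΣzᵢPᵢˢᵃᵗ = 316.04 kPa
  T = 335.0 K: ΣzᵢPᵢˢᵃᵗ = 185.41 kPa
  T = 328.4 K: ΣzᵢPᵢˢᵃᵗ = 139.94 kPa
  T = 325.1 K: ΣzᵢPᵢˢᵃᵗ = 121.11 kPa
  T = 326.8 K: ΣzᵢPᵢˢᵃᵗ = 130.52 kPa
Interpolating between 325.1 K and 326.8 K gives T ≈ 325.3 K.

T = 325.3 K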